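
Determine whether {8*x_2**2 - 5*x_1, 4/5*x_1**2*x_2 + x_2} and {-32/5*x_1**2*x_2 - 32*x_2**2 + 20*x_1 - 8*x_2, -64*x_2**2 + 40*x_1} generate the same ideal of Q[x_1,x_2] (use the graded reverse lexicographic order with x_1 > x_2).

Yes, the ideals are equal.

Since reduced Gröbner bases are canonical representatives of ideals under a given ordering, it suffices to compute and compare them.
Buchberger on the first generating set:
f_1 = 8*x_2**2 - 5*x_1, LT = x_2**2.
f_2 = 4/5*x_1**2*x_2 + x_2, LT = x_1**2*x_2.

S(f_1,f_2): lcm = x_1**2*x_2**2. S = -5/8*x_1**3 - 5/4*x_2**2.
  reduce S modulo (f_1, f_2):
  remainder -5/8*x_1**3 - 25/32*x_1 ≠ 0; add g_3 = -5/8*x_1**3 - 25/32*x_1 to the basis.

The other S-polynomials (S(f_1,g_3), S(f_2,g_3)) all reduce to 0 modulo the current basis, so we have a Gröbner basis.
Inter-reduce: drop elements whose leading term is divisible by another's, tail-reduce, and make monic.
Reduced Gröbner basis: {x_1**3 + 5/4*x_1, x_1**2*x_2 + 5/4*x_2, x_2**2 - 5/8*x_1}.

Buchberger on the second generating set:
h_1 = -32/5*x_1**2*x_2 - 32*x_2**2 + 20*x_1 - 8*x_2, LT = x_1**2*x_2.
h_2 = -64*x_2**2 + 40*x_1, LT = x_2**2.

S(h_1,h_2): lcm = x_1**2*x_2**2. S = 5/8*x_1**3 + 5*x_2**3 - 25/8*x_1*x_2 + 5/4*x_2**2.
  reduce S modulo (h_1, h_2):
  remainder 5/8*x_1**3 + 25/32*x_1 ≠ 0; add k_3 = 5/8*x_1**3 + 25/32*x_1 to the basis.

The other S-polynomials (S(h_1,k_3), S(h_2,k_3)) all reduce to 0 modulo the current basis, so we have a Gröbner basis.
Inter-reduce: drop elements whose leading term is divisible by another's, tail-reduce, and make monic.
Reduced Gröbner basis: {x_1**3 + 5/4*x_1, x_1**2*x_2 + 5/4*x_2, x_2**2 - 5/8*x_1}.

These coincide, so the ideals are equal.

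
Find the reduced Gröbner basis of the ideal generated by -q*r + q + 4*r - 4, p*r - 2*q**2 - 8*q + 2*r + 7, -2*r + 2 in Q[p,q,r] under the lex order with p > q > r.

f_1 = -q*r + q + 4*r - 4, LT = q*r.
f_2 = p*r - 2*q**2 - 8*q + 2*r + 7, LT = p*r.
f_3 = -2*r + 2, LT = r.

S(f_1,f_2): lcm = p*q*r. S = -p*q - 4*p*r + 4*p + 2*q**3 + 8*q**2 - 2*q*r - 7*q.
  leading term p*q: no divisor's leading term divides it; move -p*q to the remainder.
  leading term p*r: subtract (-4)·f_2 from -4*p*r + 4*p + 2*q**3 + 8*q**2 - 2*q*r - 7*q → 4*p + 2*q**3 - 2*q*r - 39*q + 8*r + 28
  leading term p: no divisor's leading term divides it; move 4*p to the remainder.
  leading term q**3: no divisor's leading term divides it; move 2*q**3 to the remainder.
  leading term q*r: subtract (2)·f_1 from -2*q*r - 39*q + 8*r + 28 → -41*q + 36
  leading term q: no divisor's leading term divides it; move -41*q to the remainder.
  leading term 1: no divisor's leading term divides it; move 36 to the remainder.
  remainder -p*q + 4*p + 2*q**3 - 41*q + 36 ≠ 0; add g_4 = -p*q + 4*p + 2*q**3 - 41*q + 36 to the basis.

S(f_2,f_3): lcm = p*r. S = p - 2*q**2 - 8*q + 2*r + 7.
  leading term p: no divisor's leading term divides it; move p to the remainder.
  leading term q**2: no divisor's leading term divides it; move -2*q**2 to the remainder.
  leading term q: no divisor's leading term divides it; move -8*q to the remainder.
  leading term r: subtract (-1)·f_3 from 2*r + 7 → 9
  leading term 1: no divisor's leading term divides it; move 9 to the remainder.
  remainder p - 2*q**2 - 8*q + 9 ≠ 0; add g_5 = p - 2*q**2 - 8*q + 9 to the basis.

The other S-polynomials (S(f_1,f_3), S(f_1,g_4), S(f_2,g_4), S(f_3,g_4), S(f_1,g_5), S(f_2,g_5), S(f_3,g_5), S(g_4,g_5)) all reduce to 0 modulo the current basis, so we have a Gröbner basis.
Inter-reduce: drop elements whose leading term is divisible by another's, tail-reduce, and make monic.

G = {p - 2*q**2 - 8*q + 9, r - 1}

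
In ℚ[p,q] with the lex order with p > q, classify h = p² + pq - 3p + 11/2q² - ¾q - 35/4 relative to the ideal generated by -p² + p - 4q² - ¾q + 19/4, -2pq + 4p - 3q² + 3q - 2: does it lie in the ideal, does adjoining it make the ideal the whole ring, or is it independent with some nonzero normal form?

First compute the reduced Gröbner basis of I by Buchberger's algorithm.
f_1 = -p² + p - 4q² - ¾q + 19/4, LT = p².
f_2 = -2pq + 4p - 3q² + 3q - 2, LT = pq.

S(f_1,f_2): lcm = p²q. S = 2p² - 3/2pq² + ½pq - p + 4q³ + ¾q² - 19/4q.
  leading term p²: subtract (-2)·f_1 from 2p² - 3/2pq² + ½pq - p + 4q³ + ¾q² - 19/4q → -3/2pq² + ½pq + p + 4q³ - 29/4q² - 25/4q + 19/2
  leading term pq²: subtract (¾q)·f_2 from -3/2pq² + ½pq + p + 4q³ - 29/4q² - 25/4q + 19/2 → -5/2pq + p + 25/4q³ - 19/2q² - 19/4q + 19/2
  leading term pq: subtract (5/4)·f_2 from -5/2pq + p + 25/4q³ - 19/2q² - 19/4q + 19/2 → -4p + 25/4q³ - 23/4q² - 17/2q + 12
  leading term p: no divisor's leading term divides it; move -4p to the remainder.
  leading term q³: no divisor's leading term divides it; move 25/4q³ to the remainder.
  leading term q²: no divisor's leading term divides it; move -23/4q² to the remainder.
  leading term q: no divisor's leading term divides it; move -17/2q to the remainder.
  leading term 1: no divisor's leading term divides it; move 12 to the remainder.
  remainder -4p + 25/4q³ - 23/4q² - 17/2q + 12 ≠ 0; add k_3 = -4p + 25/4q³ - 23/4q² - 17/2q + 12 to the basis.

S(f_1,k_3): lcm = p². S = 25/16pq³ - 23/16pq² - 17/8pq + 2p + 4q² + ¾q - 19/4.
  leading term pq³: subtract (-25/32q²)·f_2 from 25/16pq³ - 23/16pq² - 17/8pq + 2p + 4q² + ¾q - 19/4 → 27/16pq² - 17/8pq + 2p - 75/32q⁴ + 75/32q³ + 39/16q² + ¾q - 19/4
  leading term pq²: subtract (-27/32q)·f_2 from 27/16pq² - 17/8pq + 2p - 75/32q⁴ + 75/32q³ + 39/16q² + ¾q - 19/4 → 5/4pq + 2p - 75/32q⁴ - 3/16q³ + 159/32q² - 15/16q - 19/4
  leading term pq: subtract (-⅝)·f_2 from 5/4pq + 2p - 75/32q⁴ - 3/16q³ + 159/32q² - 15/16q - 19/4 → 9/2p - 75/32q⁴ - 3/16q³ + 99/32q² + 15/16q - 6
  leading term p: subtract (-9/8)·k_3 from 9/2p - 75/32q⁴ - 3/16q³ + 99/32q² + 15/16q - 6 → -75/32q⁴ + 219/32q³ - 27/8q² - 69/8q + 15/2
  leading term q⁴: no divisor's leading term divides it; move -75/32q⁴ to the remainder.
  leading term q³: no divisor's leading term divides it; move 219/32q³ to the remainder.
  leading term q²: no divisor's leading term divides it; move -27/8q² to the remainder.
  leading term q: no divisor's leading term divides it; move -69/8q to the remainder.
  leading term 1: no divisor's leading term divides it; move 15/2 to the remainder.
  remainder -75/32q⁴ + 219/32q³ - 27/8q² - 69/8q + 15/2 ≠ 0; add k_4 = -75/32q⁴ + 219/32q³ - 27/8q² - 69/8q + 15/2 to the basis.

The other S-polynomials (S(f_2,k_3), S(f_1,k_4), S(f_2,k_4), S(k_3,k_4)) all reduce to 0 modulo the current basis, so we have a Gröbner basis.
Inter-reduce: drop elements whose leading term is divisible by another's, tail-reduce, and make monic.
Reduced Gröbner basis: {p - 25/16q³ + 23/16q² + 17/8q - 3, q⁴ - 73/25q³ + 36/25q² + 92/25q - 16/5}.
Label its elements g_1 = p - 25/16q³ + 23/16q² + 17/8q - 3, g_2 = q⁴ - 73/25q³ + 36/25q² + 92/25q - 16/5.

Reduce h = p² + pq - 3p + 11/2q² - ¾q - 35/4 modulo G:
  leading term p²: subtract (p)·g_1 from p² + pq - 3p + 11/2q² - ¾q - 35/4 → 25/16pq³ - 23/16pq² - 9/8pq + 11/2q² - ¾q - 35/4
  leading term pq³: subtract (25/16q³)·g_1 from 25/16pq³ - 23/16pq² - 9/8pq + 11/2q² - ¾q - 35/4 → -23/16pq² - 9/8pq + 625/256q⁶ - 575/256q⁵ - 425/128q⁴ + 75/16q³ + 11/2q² - ¾q - 35/4
  leading term pq²: subtract (-23/16q²)·g_1 from -23/16pq² - 9/8pq + 625/256q⁶ - 575/256q⁵ - 425/128q⁴ + 75/16q³ + 11/2q² - ¾q - 35/4 → -9/8pq + 625/256q⁶ - 575/128q⁵ - 321/256q⁴ + 991/128q³ + 19/16q² - ¾q - 35/4
  leading term pq: subtract (-9/8q)·g_1 from -9/8pq + 625/256q⁶ - 575/128q⁵ - 321/256q⁴ + 991/128q³ + 19/16q² - ¾q - 35/4 → 625/256q⁶ - 575/128q⁵ - 771/256q⁴ + 599/64q³ + 229/64q² - 33/8q - 35/4
  leading term q⁶: subtract (625/256q²)·g_2 from 625/256q⁶ - 575/128q⁵ - 771/256q⁴ + 599/64q³ + 229/64q² - 33/8q - 35/4 → 675/256q⁵ - 1671/256q⁴ + ⅜q³ + 729/64q² - 33/8q - 35/4
  leading term q⁵: subtract (675/256q)·g_2 from 675/256q⁵ - 1671/256q⁴ + ⅜q³ + 729/64q² - 33/8q - 35/4 → 75/64q⁴ - 219/64q³ + 27/16q² + 69/16q - 35/4
  leading term q⁴: subtract (75/64)·g_2 from 75/64q⁴ - 219/64q³ + 27/16q² + 69/16q - 35/4 → -5
  leading term 1: no divisor's leading term divides it; move -5 to the remainder.
  normal form = -5.
The normal form is nonzero, so h ∉ I. Since h minus its normal form lies in I, I + (h) = I + (r) where r = -5; decide whether this ideal is the whole ring.
Here r = -5 is a nonzero constant, hence a unit: 1 ∈ I + (h), the Gröbner basis of I + (h) is {1}, and the enlarged system has no common solution — adjoining h is inconsistent.

Adjoining p² + pq - 3p + 11/2q² - ¾q - 35/4 makes the ideal the whole ring: the system is inconsistent.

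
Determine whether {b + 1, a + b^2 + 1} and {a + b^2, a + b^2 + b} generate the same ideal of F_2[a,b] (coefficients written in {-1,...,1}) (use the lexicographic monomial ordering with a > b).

No, the ideals differ.

Two ideals are equal iff their reduced Gröbner bases coincide (the reduced basis is unique for a fixed ordering).
Buchberger on the first generating set:
f_1 = b + 1, LT = b.
f_2 = a + b^2 + 1, LT = a.

The S-polynomials (S(f_1,f_2)) all reduce to 0 modulo the current basis, so we have a Gröbner basis.
Inter-reduce: drop elements whose leading term is divisible by another's, tail-reduce, and make monic.
Reduced Gröbner basis: {a, b + 1}.

Buchberger on the second generating set:
h_1 = a + b^2, LT = a.
h_2 = a + b^2 + b, LT = a.

S(h_1,h_2): lcm = a. S = b.
  leading term b: no divisor's leading term divides it; move b to the remainder.
  remainder b ≠ 0; add k_3 = b to the basis.

The other S-polynomials (S(h_1,k_3), S(h_2,k_3)) all reduce to 0 modulo the current basis, so we have a Gröbner basis.
Inter-reduce: drop elements whose leading term is divisible by another's, tail-reduce, and make monic.
Reduced Gröbner basis: {a, b}.

Since the reduced bases disagree, the two ideals are not the same.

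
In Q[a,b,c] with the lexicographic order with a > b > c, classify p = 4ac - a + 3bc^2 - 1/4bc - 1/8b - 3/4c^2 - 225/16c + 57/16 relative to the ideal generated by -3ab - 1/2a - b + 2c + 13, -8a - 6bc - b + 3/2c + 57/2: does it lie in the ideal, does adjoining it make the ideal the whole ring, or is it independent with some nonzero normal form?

4ac - a + 3bc^2 - 1/4bc - 1/8b - 3/4c^2 - 225/16c + 57/16 lies in I (it reduces to 0).

First compute the reduced Gröbner basis of I by Buchberger's algorithm.
f_1 = -3ab - 1/2a - b + 2c + 13, LT = ab.
f_2 = -8a - 6bc - b + 3/2c + 57/2, LT = a.

S(f_1,f_2): lcm = ab. S = 1/6a - 3/4b^2c - 1/8b^2 + 3/16bc + 187/48b - 2/3c - 13/3.
  leading term a: subtract (-1/48)·f_2 from 1/6a - 3/4b^2c - 1/8b^2 + 3/16bc + 187/48b - 2/3c - 13/3 → -3/4b^2c - 1/8b^2 + 1/16bc + 31/8b - 61/96c - 359/96
  leading term b^2c: no divisor's leading term divides it; move -3/4b^2c to the remainder.
  leading term b^2: no divisor's leading term divides it; move -1/8b^2 to the remainder.
  leading term bc: no divisor's leading term divides it; move 1/16bc to the remainder.
  leading term b: no divisor's leading term divides it; move 31/8b to the remainder.
  leading term c: no divisor's leading term divides it; move -61/96c to the remainder.
  leading term 1: no divisor's leading term divides it; move -359/96 to the remainder.
  remainder -3/4b^2c - 1/8b^2 + 1/16bc + 31/8b - 61/96c - 359/96 ≠ 0; add h_3 = -3/4b^2c - 1/8b^2 + 1/16bc + 31/8b - 61/96c - 359/96 to the basis.

S(f_1,h_3): lcm = ab^2c. S = -1/6ab^2 + 1/4abc + 31/6ab - 61/72ac - 359/72a + 1/3b^2c - 2/3bc^2 - 13/3bc.
  leading term ab^2: subtract (1/18b)·f_1 from -1/6ab^2 + 1/4abc + 31/6ab - 61/72ac - 359/72a + 1/3b^2c - 2/3bc^2 - 13/3bc → 1/4abc + 187/36ab - 61/72ac - 359/72a + 1/3b^2c + 1/18b^2 - 2/3bc^2 - 40/9bc - 13/18b
  leading term abc: subtract (-1/12c)·f_1 from 1/4abc + 187/36ab - 61/72ac - 359/72a + 1/3b^2c + 1/18b^2 - 2/3bc^2 - 40/9bc - 13/18b → 187/36ab - 8/9ac - 359/72a + 1/3b^2c + 1/18b^2 - 2/3bc^2 - 163/36bc - 13/18b + 1/6c^2 + 13/12c
  leading term ab: subtract (-187/108)·f_1 from 187/36ab - 8/9ac - 359/72a + 1/3b^2c + 1/18b^2 - 2/3bc^2 - 163/36bc - 13/18b + 1/6c^2 + 13/12c → -8/9ac - 158/27a + 1/3b^2c + 1/18b^2 - 2/3bc^2 - 163/36bc - 265/108b + 1/6c^2 + 491/108c + 2431/108
  leading term ac: subtract (1/9c)·f_2 from -8/9ac - 158/27a + 1/3b^2c + 1/18b^2 - 2/3bc^2 - 163/36bc - 265/108b + 1/6c^2 + 491/108c + 2431/108 → -158/27a + 1/3b^2c + 1/18b^2 - 53/12bc - 265/108b + 149/108c + 2431/108
  leading term a: subtract (79/108)·f_2 from -158/27a + 1/3b^2c + 1/18b^2 - 53/12bc - 265/108b + 149/108c + 2431/108 → 1/3b^2c + 1/18b^2 - 1/36bc - 31/18b + 61/216c + 359/216
  leading term b^2c: subtract (-4/9)·h_3 from 1/3b^2c + 1/18b^2 - 1/36bc - 31/18b + 61/216c + 359/216 → 0
  remainder 0.

S(f_2,h_3): leading monomials are coprime, so the S-polynomial reduces to 0 (Buchberger's first criterion).
Every S-polynomial of the final basis reduces to 0, so we have a Gröbner basis.
Inter-reduce: drop elements whose leading term is divisible by another's, tail-reduce, and make monic.
Reduced Gröbner basis: {a + 3/4bc + 1/8b - 3/16c - 57/16, b^2c + 1/6b^2 - 1/12bc - 31/6b + 61/72c + 359/72}.
Label its elements g_1 = a + 3/4bc + 1/8b - 3/16c - 57/16, g_2 = b^2c + 1/6b^2 - 1/12bc - 31/6b + 61/72c + 359/72.

Reduce p = 4ac - a + 3bc^2 - 1/4bc - 1/8b - 3/4c^2 - 225/16c + 57/16 modulo G:
  leading term ac: subtract (4c)·g_1 from 4ac - a + 3bc^2 - 1/4bc - 1/8b - 3/4c^2 - 225/16c + 57/16 → -a - 3/4bc - 1/8b + 3/16c + 57/16
  leading term a: subtract (-1)·g_1 from -a - 3/4bc - 1/8b + 3/16c + 57/16 → 0
  normal form = 0.
Since the normal form is 0, p ∈ I.

The remainder on division by a Gröbner basis is unique — it is the normal form.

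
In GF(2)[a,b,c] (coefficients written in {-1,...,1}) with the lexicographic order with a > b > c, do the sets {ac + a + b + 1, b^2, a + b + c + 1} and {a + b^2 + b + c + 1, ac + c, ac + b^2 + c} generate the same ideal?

Since reduced Gröbner bases are canonical representatives of ideals under a given ordering, it suffices to compute and compare them.
Buchberger on the first generating set:
f_1 = ac + a + b + 1, LT = ac.
f_2 = b^2, LT = b^2.
f_3 = a + b + c + 1, LT = a.

S(f_1,f_3): lcm = ac. S = a + bc + b + c^2 + c + 1.
  leading term a: subtract (1)·f_3 from a + bc + b + c^2 + c + 1 → bc + c^2
  leading term bc: no divisor's leading term divides it; move bc to the remainder.
  leading term c^2: no divisor's leading term divides it; move c^2 to the remainder.
  remainder bc + c^2 ≠ 0; add g_4 = bc + c^2 to the basis.

S(f_2,g_4): lcm = b^2c. S = bc^2.
  leading term bc^2: subtract (c)·g_4 from bc^2 → c^3
  leading term c^3: no divisor's leading term divides it; move c^3 to the remainder.
  remainder c^3 ≠ 0; add g_5 = c^3 to the basis.

The other S-polynomials (S(f_1,f_2), S(f_2,f_3), S(f_1,g_4), S(f_3,g_4), S(f_1,g_5), S(f_2,g_5), S(f_3,g_5), S(g_4,g_5)) all reduce to 0 modulo the current basis, so we have a Gröbner basis.
Inter-reduce: drop elements whose leading term is divisible by another's, tail-reduce, and make monic.
Reduced Gröbner basis: {a + b + c + 1, b^2, bc + c^2, c^3}.

Buchberger on the second generating set:
h_1 = a + b^2 + b + c + 1, LT = a.
h_2 = ac + c, LT = ac.
h_3 = ac + b^2 + c, LT = ac.

S(h_1,h_2): lcm = ac. S = b^2c + bc + c^2.
  leading term b^2c: no divisor's leading term divides it; move b^2c to the remainder.
  leading term bc: no divisor's leading term divides it; move bc to the remainder.
  leading term c^2: no divisor's leading term divides it; move c^2 to the remainder.
  remainder b^2c + bc + c^2 ≠ 0; add k_4 = b^2c + bc + c^2 to the basis.

S(h_1,h_3): lcm = ac. S = b^2c + b^2 + bc + c^2.
  leading term b^2c: subtract (1)·k_4 from b^2c + b^2 + bc + c^2 → b^2
  leading term b^2: no divisor's leading term divides it; move b^2 to the remainder.
  remainder b^2 ≠ 0; add k_5 = b^2 to the basis.

S(k_4,k_5): lcm = b^2c. S = bc + c^2.
  leading term bc: no divisor's leading term divides it; move bc to the remainder.
  leading term c^2: no divisor's leading term divides it; move c^2 to the remainder.
  remainder bc + c^2 ≠ 0; add k_6 = bc + c^2 to the basis.

S(k_4,k_6): lcm = b^2c. S = bc^2 + bc + c^2.
  leading term bc^2: subtract (c)·k_6 from bc^2 + bc + c^2 → bc + c^3 + c^2
  leading term bc: subtract (1)·k_6 from bc + c^3 + c^2 → c^3
  leading term c^3: no divisor's leading term divides it; move c^3 to the remainder.
  remainder c^3 ≠ 0; add k_7 = c^3 to the basis.

The other S-polynomials (S(h_2,h_3), S(h_1,k_4), S(h_2,k_4), S(h_3,k_4), S(h_1,k_5), S(h_2,k_5), S(h_3,k_5), S(h_1,k_6), S(h_2,k_6), S(h_3,k_6), S(k_5,k_6), S(h_1,k_7), S(h_2,k_7), S(h_3,k_7), S(k_4,k_7), S(k_5,k_7), S(k_6,k_7)) all reduce to 0 modulo the current basis, so we have a Gröbner basis.
Inter-reduce: drop elements whose leading term is divisible by another's, tail-reduce, and make monic.
Reduced Gröbner basis: {a + b + c + 1, b^2, bc + c^2, c^3}.

The two bases agree; hence the ideals are identical.

Yes, the ideals are equal.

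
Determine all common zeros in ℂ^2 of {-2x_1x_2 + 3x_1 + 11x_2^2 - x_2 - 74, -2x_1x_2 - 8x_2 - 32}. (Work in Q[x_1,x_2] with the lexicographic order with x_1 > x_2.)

Compute a lex Gröbner basis by Buchberger's algorithm.
f_1 = -2x_1x_2 + 3x_1 + 11x_2^2 - x_2 - 74, LT = x_1x_2.
f_2 = -2x_1x_2 - 8x_2 - 32, LT = x_1x_2.

S(f_1,f_2): lcm = x_1x_2. S = -3/2x_1 - 11/2x_2^2 - 7/2x_2 + 21.
  leading term x_1: no divisor's leading term divides it; move -3/2x_1 to the remainder.
  leading term x_2^2: no divisor's leading term divides it; move -11/2x_2^2 to the remainder.
  leading term x_2: no divisor's leading term divides it; move -7/2x_2 to the remainder.
  leading term 1: no divisor's leading term divides it; move 21 to the remainder.
  remainder -3/2x_1 - 11/2x_2^2 - 7/2x_2 + 21 ≠ 0; add h_3 = -3/2x_1 - 11/2x_2^2 - 7/2x_2 + 21 to the basis.

S(f_1,h_3): lcm = x_1x_2. S = -3/2x_1 - 11/3x_2^3 - 47/6x_2^2 + 29/2x_2 + 37.
  leading term x_1: subtract (1)·h_3 from -3/2x_1 - 11/3x_2^3 - 47/6x_2^2 + 29/2x_2 + 37 → -11/3x_2^3 - 7/3x_2^2 + 18x_2 + 16
  leading term x_2^3: no divisor's leading term divides it; move -11/3x_2^3 to the remainder.
  leading term x_2^2: no divisor's leading term divides it; move -7/3x_2^2 to the remainder.
  leading term x_2: no divisor's leading term divides it; move 18x_2 to the remainder.
  leading term 1: no divisor's leading term divides it; move 16 to the remainder.
  remainder -11/3x_2^3 - 7/3x_2^2 + 18x_2 + 16 ≠ 0; add h_4 = -11/3x_2^3 - 7/3x_2^2 + 18x_2 + 16 to the basis.

The other S-polynomials (S(f_2,h_3), S(f_1,h_4), S(f_2,h_4), S(h_3,h_4)) all reduce to 0 modulo the current basis, so we have a Gröbner basis.
Inter-reduce: drop elements whose leading term is divisible by another's, tail-reduce, and make monic.
Reduced Gröbner basis: {x_1 + 11/3x_2^2 + 7/3x_2 - 14, x_2^3 + 7/11x_2^2 - 54/11x_2 - 48/11}.

A lex Gröbner basis eliminates variables successively. Here x_2^3 + 7/11x_2^2 - 54/11x_2 - 48/11 depends only on x_2, with roots {-2, 15/22 - sqrt(1281)/22, 15/22 + sqrt(1281)/22}; lifting each root through the earlier basis elements recovers the full solutions.
  x_2 = -2: the earlier basis element becomes x_1 - 4 = 0, giving x_1 = 4 — point (4, -2).
  x_2 = 15/22 - sqrt(1281)/22: the earlier basis element becomes x_1 - sqrt(1281)/3 - 1 = 0, giving x_1 = 1 + sqrt(1281)/3 — point (1 + sqrt(1281)/3, 15/22 - sqrt(1281)/22).
  x_2 = 15/22 + sqrt(1281)/22: the earlier basis element becomes x_1 - 1 + sqrt(1281)/3 = 0, giving x_1 = 1 - sqrt(1281)/3 — point (1 - sqrt(1281)/3, 15/22 + sqrt(1281)/22).

{(4, -2), (1 + sqrt(1281)/3, 15/22 - sqrt(1281)/22), (1 - sqrt(1281)/3, 15/22 + sqrt(1281)/22)}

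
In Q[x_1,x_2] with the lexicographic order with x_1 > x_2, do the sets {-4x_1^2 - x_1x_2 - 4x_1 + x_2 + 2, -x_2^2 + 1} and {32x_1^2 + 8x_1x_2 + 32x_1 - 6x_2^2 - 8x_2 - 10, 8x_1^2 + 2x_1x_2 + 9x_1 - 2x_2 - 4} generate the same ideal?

Equality of ideals is decidable: compute both reduced Gröbner bases (unique for the ordering) and check whether they agree.
Buchberger on the first generating set:
f_1 = -4x_1^2 - x_1x_2 - 4x_1 + x_2 + 2, LT = x_1^2.
f_2 = -x_2^2 + 1, LT = x_2^2.

The S-polynomials (S(f_1,f_2)) all reduce to 0 modulo the current basis, so we have a Gröbner basis.
Inter-reduce: drop elements whose leading term is divisible by another's, tail-reduce, and make monic.
Reduced Gröbner basis: {x_1^2 + 1/4x_1x_2 + x_1 - 1/4x_2 - 1/2, x_2^2 - 1}.

Buchberger on the second generating set:
h_1 = 32x_1^2 + 8x_1x_2 + 32x_1 - 6x_2^2 - 8x_2 - 10, LT = x_1^2.
h_2 = 8x_1^2 + 2x_1x_2 + 9x_1 - 2x_2 - 4, LT = x_1^2.

S(h_1,h_2): lcm = x_1^2. S = -1/8x_1 - 3/16x_2^2 + 3/16.
  leading term x_1: no divisor's leading term divides it; move -1/8x_1 to the remainder.
  leading term x_2^2: no divisor's leading term divides it; move -3/16x_2^2 to the remainder.
  leading term 1: no divisor's leading term divides it; move 3/16 to the remainder.
  remainder -1/8x_1 - 3/16x_2^2 + 3/16 ≠ 0; add k_3 = -1/8x_1 - 3/16x_2^2 + 3/16 to the basis.

S(h_1,k_3): lcm = x_1^2. S = -3/2x_1x_2^2 + 1/4x_1x_2 + 5/2x_1 - 3/16x_2^2 - 1/4x_2 - 5/16.
  leading term x_1x_2^2: subtract (12x_2^2)·k_3 from -3/2x_1x_2^2 + 1/4x_1x_2 + 5/2x_1 - 3/16x_2^2 - 1/4x_2 - 5/16 → 1/4x_1x_2 + 5/2x_1 + 9/4x_2^4 - 39/16x_2^2 - 1/4x_2 - 5/16
  leading term x_1x_2: subtract (-2x_2)·k_3 from 1/4x_1x_2 + 5/2x_1 + 9/4x_2^4 - 39/16x_2^2 - 1/4x_2 - 5/16 → 5/2x_1 + 9/4x_2^4 - 3/8x_2^3 - 39/16x_2^2 + 1/8x_2 - 5/16
  leading term x_1: subtract (-20)·k_3 from 5/2x_1 + 9/4x_2^4 - 3/8x_2^3 - 39/16x_2^2 + 1/8x_2 - 5/16 → 9/4x_2^4 - 3/8x_2^3 - 99/16x_2^2 + 1/8x_2 + 55/16
  leading term x_2^4: no divisor's leading term divides it; move 9/4x_2^4 to the remainder.
  leading term x_2^3: no divisor's leading term divides it; move -3/8x_2^3 to the remainder.
  leading term x_2^2: no divisor's leading term divides it; move -99/16x_2^2 to the remainder.
  leading term x_2: no divisor's leading term divides it; move 1/8x_2 to the remainder.
  leading term 1: no divisor's leading term divides it; move 55/16 to the remainder.
  remainder 9/4x_2^4 - 3/8x_2^3 - 99/16x_2^2 + 1/8x_2 + 55/16 ≠ 0; add k_4 = 9/4x_2^4 - 3/8x_2^3 - 99/16x_2^2 + 1/8x_2 + 55/16 to the basis.

The other S-polynomials (S(h_2,k_3), S(h_1,k_4), S(h_2,k_4), S(k_3,k_4)) all reduce to 0 modulo the current basis, so we have a Gröbner basis.
Inter-reduce: drop elements whose leading term is divisible by another's, tail-reduce, and make monic.
Reduced Gröbner basis: {x_1 + 3/2x_2^2 - 3/2, x_2^4 - 1/6x_2^3 - 11/4x_2^2 + 1/18x_2 + 55/36}.

The bases are distinct; the ideals are different.
The choice of monomial ordering does not affect the verdict — as long as both bases are computed under the same ordering, their equality decides ideal equality.

No, the ideals differ.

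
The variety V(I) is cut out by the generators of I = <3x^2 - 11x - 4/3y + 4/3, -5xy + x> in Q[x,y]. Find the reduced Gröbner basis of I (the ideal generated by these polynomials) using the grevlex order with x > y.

G = {x^2 - 11/3x - 4/9y + 4/9, xy - 1/5x, y^2 - 6/5y + 1/5}

f_1 = 3x^2 - 11x - 4/3y + 4/3, LT = x^2.
f_2 = -5xy + x, LT = xy.

S(f_1,f_2): lcm = x^2y. S = 1/5x^2 - 11/3xy - 4/9y^2 + 4/9y.
  leading term x^2: subtract (1/15)·f_1 from 1/5x^2 - 11/3xy - 4/9y^2 + 4/9y → -11/3xy - 4/9y^2 + 11/15x + 8/15y - 4/45
  leading term xy: subtract (11/15)·f_2 from -11/3xy - 4/9y^2 + 11/15x + 8/15y - 4/45 → -4/9y^2 + 8/15y - 4/45
  leading term y^2: no divisor's leading term divides it; move -4/9y^2 to the remainder.
  leading term y: no divisor's leading term divides it; move 8/15y to the remainder.
  leading term 1: no divisor's leading term divides it; move -4/45 to the remainder.
  remainder -4/9y^2 + 8/15y - 4/45 ≠ 0; add g_3 = -4/9y^2 + 8/15y - 4/45 to the basis.

The other S-polynomials (S(f_1,g_3), S(f_2,g_3)) all reduce to 0 modulo the current basis, so we have a Gröbner basis.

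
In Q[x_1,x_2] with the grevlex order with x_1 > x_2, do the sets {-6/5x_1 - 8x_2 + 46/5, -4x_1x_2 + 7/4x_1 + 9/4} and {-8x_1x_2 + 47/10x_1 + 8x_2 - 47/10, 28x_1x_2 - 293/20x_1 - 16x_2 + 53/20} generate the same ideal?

Equality of ideals is decidable: compute both reduced Gröbner bases (unique for the ordering) and check whether they agree.
Buchberger on the first generating set:
f_1 = -6/5x_1 - 8x_2 + 46/5, LT = x_1.
f_2 = -4x_1x_2 + 7/4x_1 + 9/4, LT = x_1x_2.

S(f_1,f_2): lcm = x_1x_2. S = 20/3x_2^2 + 7/16x_1 - 23/3x_2 + 9/16.
  leading term x_2^2: no divisor's leading term divides it; move 20/3x_2^2 to the remainder.
  leading term x_1: subtract (-35/96)·f_1 from 7/16x_1 - 23/3x_2 + 9/16 → -127/12x_2 + 47/12
  leading term x_2: no divisor's leading term divides it; move -127/12x_2 to the remainder.
  leading term 1: no divisor's leading term divides it; move 47/12 to the remainder.
  remainder 20/3x_2^2 - 127/12x_2 + 47/12 ≠ 0; add g_3 = 20/3x_2^2 - 127/12x_2 + 47/12 to the basis.

The other S-polynomials (S(f_1,g_3), S(f_2,g_3)) all reduce to 0 modulo the current basis, so we have a Gröbner basis.
Inter-reduce: drop elements whose leading term is divisible by another's, tail-reduce, and make monic.
Reduced Gröbner basis: {x_2^2 - 127/80x_2 + 47/80, x_1 + 20/3x_2 - 23/3}.

Buchberger on the second generating set:
h_1 = -8x_1x_2 + 47/10x_1 + 8x_2 - 47/10, LT = x_1x_2.
h_2 = 28x_1x_2 - 293/20x_1 - 16x_2 + 53/20, LT = x_1x_2.

S(h_1,h_2): lcm = x_1x_2. S = -9/140x_1 - 3/7x_2 + 69/140.
  leading term x_1: no divisor's leading term divides it; move -9/140x_1 to the remainder.
  leading term x_2: no divisor's leading term divides it; move -3/7x_2 to the remainder.
  leading term 1: no divisor's leading term divides it; move 69/140 to the remainder.
  remainder -9/140x_1 - 3/7x_2 + 69/140 ≠ 0; add k_3 = -9/140x_1 - 3/7x_2 + 69/140 to the basis.

S(h_1,k_3): lcm = x_1x_2. S = -20/3x_2^2 - 47/80x_1 + 20/3x_2 + 47/80.
  leading term x_2^2: no divisor's leading term divides it; move -20/3x_2^2 to the remainder.
  leading term x_1: subtract (329/36)·k_3 from -47/80x_1 + 20/3x_2 + 47/80 → 127/12x_2 - 47/12
  leading term x_2: no divisor's leading term divides it; move 127/12x_2 to the remainder.
  leading term 1: no divisor's leading term divides it; move -47/12 to the remainder.
  remainder -20/3x_2^2 + 127/12x_2 - 47/12 ≠ 0; add k_4 = -20/3x_2^2 + 127/12x_2 - 47/12 to the basis.

The other S-polynomials (S(h_2,k_3), S(h_1,k_4), S(h_2,k_4), S(k_3,k_4)) all reduce to 0 modulo the current basis, so we have a Gröbner basis.
Inter-reduce: drop elements whose leading term is divisible by another's, tail-reduce, and make monic.
Reduced Gröbner basis: {x_2^2 - 127/80x_2 + 47/80, x_1 + 20/3x_2 - 23/3}.

These coincide, so the ideals are equal.

Yes, the ideals are equal.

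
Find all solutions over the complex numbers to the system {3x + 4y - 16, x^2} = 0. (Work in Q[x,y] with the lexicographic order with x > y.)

Compute a lex Gröbner basis by Buchberger's algorithm.
f_1 = 3x + 4y - 16, LT = x.
f_2 = x^2, LT = x^2.

S(f_1,f_2): lcm = x^2. S = 4/3xy - 16/3x.
  reduce S modulo (f_1, f_2):
  remainder -16/9y^2 + 128/9y - 256/9 ≠ 0; add h_3 = -16/9y^2 + 128/9y - 256/9 to the basis.

The other S-polynomials (S(f_1,h_3), S(f_2,h_3)) all reduce to 0 modulo the current basis, so we have a Gröbner basis.
Inter-reduce: drop elements whose leading term is divisible by another's, tail-reduce, and make monic.
Reduced Gröbner basis: {x + 4/3y - 16/3, y^2 - 8y + 16}.

From the last basis element, y^2 - 8y + 16 = 0, so y takes values in {4}. Each choice, substituted upward through the basis, yields the corresponding point(s) of the solution set.
  y = 4: the earlier basis element becomes x = 0, giving x = 0 — point (0, 4).

{(0, 4)}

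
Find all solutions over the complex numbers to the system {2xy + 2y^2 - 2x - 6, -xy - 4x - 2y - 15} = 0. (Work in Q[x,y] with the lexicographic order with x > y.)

{(-3, 3), (1/10 - 7*sqrt(29)/10, -5/2 + sqrt(29)/2), (1/10 + 7*sqrt(29)/10, -sqrt(29)/2 - 5/2)}

Compute a lex Gröbner basis by Buchberger's algorithm.
f_1 = 2xy - 2x + 2y^2 - 6, LT = xy.
f_2 = -xy - 4x - 2y - 15, LT = xy.

S(f_1,f_2): lcm = xy. S = -5x + y^2 - 2y - 18.
  leading term x: no divisor's leading term divides it; move -5x to the remainder.
  leading term y^2: no divisor's leading term divides it; move y^2 to the remainder.
  leading term y: no divisor's leading term divides it; move -2y to the remainder.
  leading term 1: no divisor's leading term divides it; move -18 to the remainder.
  remainder -5x + y^2 - 2y - 18 ≠ 0; add h_3 = -5x + y^2 - 2y - 18 to the basis.

S(f_1,h_3): lcm = xy. S = -x + 1/5y^3 + 3/5y^2 - 18/5y - 3.
  leading term x: subtract (1/5)·h_3 from -x + 1/5y^3 + 3/5y^2 - 18/5y - 3 → 1/5y^3 + 2/5y^2 - 16/5y + 3/5
  leading term y^3: no divisor's leading term divides it; move 1/5y^3 to the remainder.
  leading term y^2: no divisor's leading term divides it; move 2/5y^2 to the remainder.
  leading term y: no divisor's leading term divides it; move -16/5y to the remainder.
  leading term 1: no divisor's leading term divides it; move 3/5 to the remainder.
  remainder 1/5y^3 + 2/5y^2 - 16/5y + 3/5 ≠ 0; add h_4 = 1/5y^3 + 2/5y^2 - 16/5y + 3/5 to the basis.

The other S-polynomials (S(f_2,h_3), S(f_1,h_4), S(f_2,h_4), S(h_3,h_4)) all reduce to 0 modulo the current basis, so we have a Gröbner basis.
Inter-reduce: drop elements whose leading term is divisible by another's, tail-reduce, and make monic.
Reduced Gröbner basis: {x - 1/5y^2 + 2/5y + 18/5, y^3 + 2y^2 - 16y + 3}.

From the last basis element, y^3 + 2y^2 - 16y + 3 = 0, so y takes values in {3, -5/2 + sqrt(29)/2, -sqrt(29)/2 - 5/2}. Each choice, substituted upward through the basis, yields the corresponding point(s) of the solution set.
  y = 3: the earlier basis element becomes x + 3 = 0, giving x = -3 — point (-3, 3).
  y = -5/2 + sqrt(29)/2: the earlier basis element becomes x - 1/10 + 7*sqrt(29)/10 = 0, giving x = 1/10 - 7*sqrt(29)/10 — point (1/10 - 7*sqrt(29)/10, -5/2 + sqrt(29)/2).
  y = -sqrt(29)/2 - 5/2: the earlier basis element becomes x - 7*sqrt(29)/10 - 1/10 = 0, giving x = 1/10 + 7*sqrt(29)/10 — point (1/10 + 7*sqrt(29)/10, -sqrt(29)/2 - 5/2).
Substituting each solution back into the original system confirms all equations vanish.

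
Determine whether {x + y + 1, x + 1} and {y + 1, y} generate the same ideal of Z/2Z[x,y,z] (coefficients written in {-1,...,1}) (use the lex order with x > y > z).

For a fixed monomial order, each ideal has a unique reduced Gröbner basis; comparing bases decides equality.
Buchberger on the first generating set:
f_1 = x + y + 1, LT = x.
f_2 = x + 1, LT = x.

S(f_1,f_2): lcm = x. S = y.
  leading term y: no divisor's leading term divides it; move y to the remainder.
  remainder y ≠ 0; add g_3 = y to the basis.

S(f_1,g_3): leading monomials are coprime, so the S-polynomial reduces to 0 (Buchberger's first criterion).
S(f_2,g_3): leading monomials are coprime, so the S-polynomial reduces to 0 (Buchberger's first criterion).
Every S-polynomial of the final basis reduces to 0, so we have a Gröbner basis.
Inter-reduce: drop elements whose leading term is divisible by another's, tail-reduce, and make monic.
Reduced Gröbner basis: {x + 1, y}.

Buchberger on the second generating set:
h_1 = y + 1, LT = y.
h_2 = y, LT = y.

S(h_1,h_2): lcm = y. S = 1.
  leading term 1: no divisor's leading term divides it; move 1 to the remainder.
  remainder 1 ≠ 0; add k_3 = 1 to the basis.

S(h_1,k_3): leading monomials are coprime, so the S-polynomial reduces to 0 (Buchberger's first criterion).
S(h_2,k_3): leading monomials are coprime, so the S-polynomial reduces to 0 (Buchberger's first criterion).
Every S-polynomial of the final basis reduces to 0, so we have a Gröbner basis.
Inter-reduce: drop elements whose leading term is divisible by another's, tail-reduce, and make monic.
Reduced Gröbner basis: {1}.

Since the reduced bases disagree, the two ideals are not the same.
The same test decides containment: I ⊆ J iff every generator of I reduces to 0 modulo a Gröbner basis of J.

No, the ideals differ.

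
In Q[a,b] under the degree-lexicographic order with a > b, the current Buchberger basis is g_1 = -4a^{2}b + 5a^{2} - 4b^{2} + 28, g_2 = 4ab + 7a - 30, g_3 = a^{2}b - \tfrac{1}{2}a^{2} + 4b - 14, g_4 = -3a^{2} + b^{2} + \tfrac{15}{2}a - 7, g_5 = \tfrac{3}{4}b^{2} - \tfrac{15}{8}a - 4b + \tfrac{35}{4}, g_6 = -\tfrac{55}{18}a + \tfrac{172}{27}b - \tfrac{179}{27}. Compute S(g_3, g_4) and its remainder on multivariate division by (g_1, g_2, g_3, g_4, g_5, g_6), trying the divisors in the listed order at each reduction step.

S(g_3, g_4) = \tfrac{1}{3}b^{3} - \tfrac{1}{2}a^{2} + \tfrac{5}{2}ab + \tfrac{5}{3}b - 14; remainder on division = 0.

lcm(LM(g_3), LM(g_4)) = a^{2}b.
S = (lcm/LT(g_3))·g_3 − (lcm/LT(g_4))·g_4 = \tfrac{1}{3}b^{3} - \tfrac{1}{2}a^{2} + \tfrac{5}{2}ab + \tfrac{5}{3}b - 14.
Reduce S modulo (g_1, g_2, g_3, g_4, g_5, g_6) in that order:
  leading term b^{3}: subtract (\tfrac{4}{9}b)·g_5 from \tfrac{1}{3}b^{3} - \tfrac{1}{2}a^{2} + \tfrac{5}{2}ab + \tfrac{5}{3}b - 14 → -\tfrac{1}{2}a^{2} + \tfrac{10}{3}ab + \tfrac{16}{9}b^{2} - \tfrac{20}{9}b - 14
  leading term a^{2}: subtract (\tfrac{1}{6})·g_4 from -\tfrac{1}{2}a^{2} + \tfrac{10}{3}ab + \tfrac{16}{9}b^{2} - \tfrac{20}{9}b - 14 → \tfrac{10}{3}ab + \tfrac{29}{18}b^{2} - \tfrac{5}{4}a - \tfrac{20}{9}b - \tfrac{77}{6}
  leading term ab: subtract (\tfrac{5}{6})·g_2 from \tfrac{10}{3}ab + \tfrac{29}{18}b^{2} - \tfrac{5}{4}a - \tfrac{20}{9}b - \tfrac{77}{6} → \tfrac{29}{18}b^{2} - \tfrac{85}{12}a - \tfrac{20}{9}b + \tfrac{73}{6}
  leading term b^{2}: subtract (\tfrac{58}{27})·g_5 from \tfrac{29}{18}b^{2} - \tfrac{85}{12}a - \tfrac{20}{9}b + \tfrac{73}{6} → -\tfrac{55}{18}a + \tfrac{172}{27}b - \tfrac{179}{27}
  leading term a: subtract (1)·g_6 from -\tfrac{55}{18}a + \tfrac{172}{27}b - \tfrac{179}{27} → 0
The remainder is 0, so this S-polynomial contributes no new basis element.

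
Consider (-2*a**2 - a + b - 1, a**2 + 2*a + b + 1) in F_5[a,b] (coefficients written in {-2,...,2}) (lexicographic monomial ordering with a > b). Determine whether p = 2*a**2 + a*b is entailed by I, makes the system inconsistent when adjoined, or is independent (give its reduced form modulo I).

2*a**2 + a*b is independent of I; its normal form modulo I is -2*b + 2.

First compute the reduced Gröbner basis of I by Buchberger's algorithm.
f_1 = -2*a**2 - a + b - 1, LT = a**2.
f_2 = a**2 + 2*a + b + 1, LT = a**2.

S(f_1,f_2): lcm = a**2. S = a + b + 2.
  leading term a: no divisor's leading term divides it; move a to the remainder.
  leading term b: no divisor's leading term divides it; move b to the remainder.
  leading term 1: no divisor's leading term divides it; move 2 to the remainder.
  remainder a + b + 2 ≠ 0; add h_3 = a + b + 2 to the basis.

S(f_1,h_3): lcm = a**2. S = -a*b + a + 2*b - 2.
  leading term a*b: subtract (-b)·h_3 from -a*b + a + 2*b - 2 → a + b**2 - b - 2
  leading term a: subtract (1)·h_3 from a + b**2 - b - 2 → b**2 - 2*b + 1
  leading term b**2: no divisor's leading term divides it; move b**2 to the remainder.
  leading term b: no divisor's leading term divides it; move -2*b to the remainder.
  leading term 1: no divisor's leading term divides it; move 1 to the remainder.
  remainder b**2 - 2*b + 1 ≠ 0; add h_4 = b**2 - 2*b + 1 to the basis.

The other S-polynomials (S(f_2,h_3), S(f_1,h_4), S(f_2,h_4), S(h_3,h_4)) all reduce to 0 modulo the current basis, so we have a Gröbner basis.
Inter-reduce: drop elements whose leading term is divisible by another's, tail-reduce, and make monic.
Reduced Gröbner basis: {a + b + 2, b**2 - 2*b + 1}.
Label its elements g_1 = a + b + 2, g_2 = b**2 - 2*b + 1.

Reduce p = 2*a**2 + a*b modulo G:
  leading term a**2: subtract (2*a)·g_1 from 2*a**2 + a*b → -a*b + a
  leading term a*b: subtract (-b)·g_1 from -a*b + a → a + b**2 + 2*b
  leading term a: subtract (1)·g_1 from a + b**2 + 2*b → b**2 + b - 2
  leading term b**2: subtract (1)·g_2 from b**2 + b - 2 → -2*b + 2
  leading term b: no divisor's leading term divides it; move -2*b to the remainder.
  leading term 1: no divisor's leading term divides it; move 2 to the remainder.
  normal form = -2*b + 2.
The normal form is nonzero, so p ∉ I. Since p minus its normal form lies in I, I + (p) = I + (r) where r = -2*b + 2; decide whether this ideal is the whole ring.
Run Buchberger on G together with r (pairs among the g_i already reduce to 0 since G is a Gröbner basis):
g_1 = a + b + 2, LT = a.
g_2 = b**2 - 2*b + 1, LT = b**2.
r = -2*b + 2, LT = b.

The S-polynomials (S(g_1,g_2), S(g_1,r), S(g_2,r)) all reduce to 0 modulo the current basis, so we have a Gröbner basis.
Inter-reduce: drop elements whose leading term is divisible by another's, tail-reduce, and make monic.
Reduced Gröbner basis: {a - 2, b - 1}.
The reduced Gröbner basis of I + (p) is {a - 2, b - 1} ≠ {1}, a proper ideal, so the enlarged system stays consistent: p is independent of I, with normal form -2*b + 2.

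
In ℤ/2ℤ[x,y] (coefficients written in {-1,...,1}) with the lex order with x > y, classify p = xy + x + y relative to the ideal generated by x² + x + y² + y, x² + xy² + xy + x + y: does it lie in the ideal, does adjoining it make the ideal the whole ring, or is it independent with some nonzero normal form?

First compute the reduced Gröbner basis of I by Buchberger's algorithm.
f_1 = x² + x + y² + y, LT = x².
f_2 = x² + xy² + xy + x + y, LT = x².

S(f_1,f_2): lcm = x². S = xy² + xy + y².
  leading term xy²: no divisor's leading term divides it; move xy² to the remainder.
  leading term xy: no divisor's leading term divides it; move xy to the remainder.
  leading term y²: no divisor's leading term divides it; move y² to the remainder.
  remainder xy² + xy + y² ≠ 0; add h_3 = xy² + xy + y² to the basis.

S(f_1,h_3): lcm = x²y². S = x²y + y⁴ + y³.
  leading term x²y: subtract (y)·f_1 from x²y + y⁴ + y³ → xy + y⁴ + y²
  leading term xy: no divisor's leading term divides it; move xy to the remainder.
  leading term y⁴: no divisor's leading term divides it; move y⁴ to the remainder.
  leading term y²: no divisor's leading term divides it; move y² to the remainder.
  remainder xy + y⁴ + y² ≠ 0; add h_4 = xy + y⁴ + y² to the basis.

S(h_3,h_4): lcm = xy². S = xy + y⁵ + y³ + y².
  leading term xy: subtract (1)·h_4 from xy + y⁵ + y³ + y² → y⁵ + y⁴ + y³
  leading term y⁵: no divisor's leading term divides it; move y⁵ to the remainder.
  leading term y⁴: no divisor's leading term divides it; move y⁴ to the remainder.
  leading term y³: no divisor's leading term divides it; move y³ to the remainder.
  remainder y⁵ + y⁴ + y³ ≠ 0; add h_5 = y⁵ + y⁴ + y³ to the basis.

The other S-polynomials (S(f_2,h_3), S(f_1,h_4), S(f_2,h_4), S(f_1,h_5), S(f_2,h_5), S(h_3,h_5), S(h_4,h_5)) all reduce to 0 modulo the current basis, so we have a Gröbner basis.
Inter-reduce: drop elements whose leading term is divisible by another's, tail-reduce, and make monic.
Reduced Gröbner basis: {x² + x + y² + y, xy + y⁴ + y², y⁵ + y⁴ + y³}.
Label its elements g_1 = x² + x + y² + y, g_2 = xy + y⁴ + y², g_3 = y⁵ + y⁴ + y³.

Reduce p = xy + x + y modulo G:
  leading term xy: subtract (1)·g_2 from xy + x + y → x + y⁴ + y² + y
  leading term x: no divisor's leading term divides it; move x to the remainder.
  leading term y⁴: no divisor's leading term divides it; move y⁴ to the remainder.
  leading term y²: no divisor's leading term divides it; move y² to the remainder.
  leading term y: no divisor's leading term divides it; move y to the remainder.
  normal form = x + y⁴ + y² + y.
The normal form is nonzero, so p ∉ I. Since p minus its normal form lies in I, I + (p) = I + (r) where r = x + y⁴ + y² + y; decide whether this ideal is the whole ring.
Run Buchberger on G together with r (pairs among the g_i already reduce to 0 since G is a Gröbner basis):
g_1 = x² + x + y² + y, LT = x².
g_2 = xy + y⁴ + y², LT = xy.
g_3 = y⁵ + y⁴ + y³, LT = y⁵.
r = x + y⁴ + y² + y, LT = x.

S(g_1,r): lcm = x². S = xy⁴ + xy² + xy + x + y² + y.
  leading term xy⁴: subtract (y³)·g_2 from xy⁴ + xy² + xy + x + y² + y → xy² + xy + x + y⁷ + y⁵ + y² + y
  leading term xy²: subtract (y)·g_2 from xy² + xy + x + y⁷ + y⁵ + y² + y → xy + x + y⁷ + y³ + y² + y
  leading term xy: subtract (1)·g_2 from xy + x + y⁷ + y³ + y² + y → x + y⁷ + y⁴ + y³ + y
  leading term x: subtract (1)·r from x + y⁷ + y⁴ + y³ + y → y⁷ + y³ + y²
  leading term y⁷: subtract (y²)·g_3 from y⁷ + y³ + y² → y⁶ + y⁵ + y³ + y²
  leading term y⁶: subtract (y)·g_3 from y⁶ + y⁵ + y³ + y² → y⁴ + y³ + y²
  leading term y⁴: no divisor's leading term divides it; move y⁴ to the remainder.
  leading term y³: no divisor's leading term divides it; move y³ to the remainder.
  leading term y²: no divisor's leading term divides it; move y² to the remainder.
  remainder y⁴ + y³ + y² ≠ 0; add m_5 = y⁴ + y³ + y² to the basis.

The other S-polynomials (S(g_1,g_2), S(g_1,g_3), S(g_2,g_3), S(g_2,r), S(g_3,r), S(g_1,m_5), S(g_2,m_5), S(g_3,m_5), S(r,m_5)) all reduce to 0 modulo the current basis, so we have a Gröbner basis.
Inter-reduce: drop elements whose leading term is divisible by another's, tail-reduce, and make monic.
Reduced Gröbner basis: {x + y³ + y, y⁴ + y³ + y²}.
The reduced Gröbner basis of I + (p) is {x + y³ + y, y⁴ + y³ + y²} ≠ {1}, a proper ideal, so the enlarged system stays consistent: p is independent of I, with normal form x + y⁴ + y² + y.

xy + x + y is independent of I; its normal form modulo I is x + y⁴ + y² + y.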